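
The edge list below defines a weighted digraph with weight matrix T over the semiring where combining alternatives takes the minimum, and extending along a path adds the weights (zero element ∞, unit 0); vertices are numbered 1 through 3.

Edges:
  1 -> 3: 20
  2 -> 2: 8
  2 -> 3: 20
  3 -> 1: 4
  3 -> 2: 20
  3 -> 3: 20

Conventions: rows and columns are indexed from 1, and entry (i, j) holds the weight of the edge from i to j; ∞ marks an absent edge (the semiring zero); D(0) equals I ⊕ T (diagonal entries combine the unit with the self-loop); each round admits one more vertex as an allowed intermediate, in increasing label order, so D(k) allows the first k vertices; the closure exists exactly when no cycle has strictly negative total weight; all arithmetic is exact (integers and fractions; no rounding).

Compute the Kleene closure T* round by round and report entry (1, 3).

D(0):
  [0, ∞, 20]
  [∞, 0, 20]
  [4, 20, 0]
D(1):
  [0, ∞, 20]
  [∞, 0, 20]
  [4, 20, 0]
D(2):
  [0, ∞, 20]
  [∞, 0, 20]
  [4, 20, 0]
D(3):
  [0, 40, 20]
  [24, 0, 20]
  [4, 20, 0]
Answer: T*[1][3] = 20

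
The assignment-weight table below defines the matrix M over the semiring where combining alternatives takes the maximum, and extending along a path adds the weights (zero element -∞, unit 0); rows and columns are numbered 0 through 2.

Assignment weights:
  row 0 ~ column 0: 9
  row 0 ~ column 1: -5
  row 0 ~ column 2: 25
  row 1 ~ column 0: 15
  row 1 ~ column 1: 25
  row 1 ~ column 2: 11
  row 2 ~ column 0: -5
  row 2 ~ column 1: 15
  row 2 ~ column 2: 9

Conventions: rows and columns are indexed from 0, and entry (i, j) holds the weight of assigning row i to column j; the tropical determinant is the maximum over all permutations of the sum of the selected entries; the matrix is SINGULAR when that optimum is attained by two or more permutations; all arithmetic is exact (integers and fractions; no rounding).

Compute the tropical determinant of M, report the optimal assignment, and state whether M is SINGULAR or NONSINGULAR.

σ = (0, 1, 2): 9 + 25 + 9 = 43
σ = (0, 2, 1): 9 + 11 + 15 = 35
σ = (1, 0, 2): (-5) + 15 + 9 = 19
σ = (1, 2, 0): (-5) + 11 + (-5) = 1
σ = (2, 0, 1): 25 + 15 + 15 = 55
σ = (2, 1, 0): 25 + 25 + (-5) = 45
Optimal value attained by: σ = (2, 0, 1).
Answer: det⊕(M) = 55; verdict: NONSINGULAR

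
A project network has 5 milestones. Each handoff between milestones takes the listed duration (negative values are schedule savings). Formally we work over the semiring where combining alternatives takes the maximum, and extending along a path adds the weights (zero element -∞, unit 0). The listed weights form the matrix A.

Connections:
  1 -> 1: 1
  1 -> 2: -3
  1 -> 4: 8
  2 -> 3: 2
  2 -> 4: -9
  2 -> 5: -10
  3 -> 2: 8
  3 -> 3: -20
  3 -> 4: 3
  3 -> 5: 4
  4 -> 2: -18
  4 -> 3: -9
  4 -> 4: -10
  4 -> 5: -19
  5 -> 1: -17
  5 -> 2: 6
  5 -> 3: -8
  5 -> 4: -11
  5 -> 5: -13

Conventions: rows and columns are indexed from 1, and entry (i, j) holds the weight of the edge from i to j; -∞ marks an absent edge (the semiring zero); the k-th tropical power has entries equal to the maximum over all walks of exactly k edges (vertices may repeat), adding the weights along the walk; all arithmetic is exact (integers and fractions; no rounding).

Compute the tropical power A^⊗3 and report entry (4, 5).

A^⊗2:
  [2, -2, -1, 9, -11]
  [-27, 10, -18, 5, 6]
  [-13, 10, 10, -1, -2]
  [-36, -1, -16, -6, -5]
  [-16, 0, 8, -3, -4]
A^⊗3:
  [3, 7, 0, 10, 3]
  [-11, 12, 12, 1, 0]
  [-12, 18, 12, 13, 14]
  [-22, 1, 1, -10, -11]
  [-15, 16, 2, 11, 12]
Key observation: the optimum is the walk 4->3->2->5, with weight (-9) + 8 + (-10) = -11.
Optimal value attained by: walk 4->3->2->5.
Answer: (A^⊗3)[4][5] = -11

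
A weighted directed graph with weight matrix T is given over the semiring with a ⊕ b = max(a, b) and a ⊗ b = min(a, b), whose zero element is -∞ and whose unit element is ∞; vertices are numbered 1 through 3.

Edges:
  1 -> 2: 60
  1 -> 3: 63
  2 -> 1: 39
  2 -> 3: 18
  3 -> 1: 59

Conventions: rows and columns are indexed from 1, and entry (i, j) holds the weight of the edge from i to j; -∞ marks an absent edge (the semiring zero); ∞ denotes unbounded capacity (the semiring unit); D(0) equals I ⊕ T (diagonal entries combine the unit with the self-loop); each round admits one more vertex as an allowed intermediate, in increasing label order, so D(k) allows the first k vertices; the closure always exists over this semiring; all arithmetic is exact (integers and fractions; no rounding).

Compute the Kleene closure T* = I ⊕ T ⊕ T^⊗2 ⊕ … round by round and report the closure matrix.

D(0):
  [∞, 60, 63]
  [39, ∞, 18]
  [59, -∞, ∞]
D(1):
  [∞, 60, 63]
  [39, ∞, 39]
  [59, 59, ∞]
D(2):
  [∞, 60, 63]
  [39, ∞, 39]
  [59, 59, ∞]
D(3):
  [∞, 60, 63]
  [39, ∞, 39]
  [59, 59, ∞]
Answer: T* = [[∞, 60, 63], [39, ∞, 39], [59, 59, ∞]]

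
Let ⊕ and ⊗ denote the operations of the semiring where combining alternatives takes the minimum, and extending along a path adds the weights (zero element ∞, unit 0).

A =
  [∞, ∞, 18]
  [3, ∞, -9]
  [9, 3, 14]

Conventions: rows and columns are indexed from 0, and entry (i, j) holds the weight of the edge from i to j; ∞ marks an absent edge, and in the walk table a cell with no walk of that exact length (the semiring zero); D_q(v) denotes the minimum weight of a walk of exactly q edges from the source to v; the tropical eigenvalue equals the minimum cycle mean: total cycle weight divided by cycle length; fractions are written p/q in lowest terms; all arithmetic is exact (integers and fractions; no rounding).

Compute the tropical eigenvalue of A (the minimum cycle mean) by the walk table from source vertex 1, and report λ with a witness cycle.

q=0: [∞, 0, ∞]
q=1: [3, ∞, -9]
q=2: [0, -6, 5]
q=3: [-3, 8, -15]
Optimal cycle mean attained by: cycle 1->2->1, total (-9) + 3, length 2.
Answer: λ = -3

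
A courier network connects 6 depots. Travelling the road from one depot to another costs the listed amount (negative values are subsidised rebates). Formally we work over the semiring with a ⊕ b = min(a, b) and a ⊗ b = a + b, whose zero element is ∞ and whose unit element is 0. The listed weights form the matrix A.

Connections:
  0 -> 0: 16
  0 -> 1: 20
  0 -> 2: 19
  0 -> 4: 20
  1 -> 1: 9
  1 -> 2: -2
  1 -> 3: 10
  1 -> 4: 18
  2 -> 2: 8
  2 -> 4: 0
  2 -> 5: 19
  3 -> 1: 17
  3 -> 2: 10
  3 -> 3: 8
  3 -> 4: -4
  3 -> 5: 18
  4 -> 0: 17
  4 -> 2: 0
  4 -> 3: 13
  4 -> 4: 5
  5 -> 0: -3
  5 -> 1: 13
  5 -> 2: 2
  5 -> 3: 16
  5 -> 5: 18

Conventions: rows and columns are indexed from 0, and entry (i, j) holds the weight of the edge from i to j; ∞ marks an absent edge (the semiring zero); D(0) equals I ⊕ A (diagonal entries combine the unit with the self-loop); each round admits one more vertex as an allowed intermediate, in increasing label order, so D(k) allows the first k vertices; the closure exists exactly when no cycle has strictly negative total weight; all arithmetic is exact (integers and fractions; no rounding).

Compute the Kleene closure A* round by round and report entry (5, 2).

D(0):
  [0, 20, 19, ∞, 20, ∞]
  [∞, 0, -2, 10, 18, ∞]
  [∞, ∞, 0, ∞, 0, 19]
  [∞, 17, 10, 0, -4, 18]
  [17, ∞, 0, 13, 0, ∞]
  [-3, 13, 2, 16, ∞, 0]
D(1):
  [0, 20, 19, ∞, 20, ∞]
  [∞, 0, -2, 10, 18, ∞]
  [∞, ∞, 0, ∞, 0, 19]
  [∞, 17, 10, 0, -4, 18]
  [17, 37, 0, 13, 0, ∞]
  [-3, 13, 2, 16, 17, 0]
D(2):
  [0, 20, 18, 30, 20, ∞]
  [∞, 0, -2, 10, 18, ∞]
  [∞, ∞, 0, ∞, 0, 19]
  [∞, 17, 10, 0, -4, 18]
  [17, 37, 0, 13, 0, ∞]
  [-3, 13, 2, 16, 17, 0]
D(3):
  [0, 20, 18, 30, 18, 37]
  [∞, 0, -2, 10, -2, 17]
  [∞, ∞, 0, ∞, 0, 19]
  [∞, 17, 10, 0, -4, 18]
  [17, 37, 0, 13, 0, 19]
  [-3, 13, 2, 16, 2, 0]
D(4):
  [0, 20, 18, 30, 18, 37]
  [∞, 0, -2, 10, -2, 17]
  [∞, ∞, 0, ∞, 0, 19]
  [∞, 17, 10, 0, -4, 18]
  [17, 30, 0, 13, 0, 19]
  [-3, 13, 2, 16, 2, 0]
D(5):
  [0, 20, 18, 30, 18, 37]
  [15, 0, -2, 10, -2, 17]
  [17, 30, 0, 13, 0, 19]
  [13, 17, -4, 0, -4, 15]
  [17, 30, 0, 13, 0, 19]
  [-3, 13, 2, 15, 2, 0]
D(6):
  [0, 20, 18, 30, 18, 37]
  [14, 0, -2, 10, -2, 17]
  [16, 30, 0, 13, 0, 19]
  [12, 17, -4, 0, -4, 15]
  [16, 30, 0, 13, 0, 19]
  [-3, 13, 2, 15, 2, 0]
Answer: A*[5][2] = 2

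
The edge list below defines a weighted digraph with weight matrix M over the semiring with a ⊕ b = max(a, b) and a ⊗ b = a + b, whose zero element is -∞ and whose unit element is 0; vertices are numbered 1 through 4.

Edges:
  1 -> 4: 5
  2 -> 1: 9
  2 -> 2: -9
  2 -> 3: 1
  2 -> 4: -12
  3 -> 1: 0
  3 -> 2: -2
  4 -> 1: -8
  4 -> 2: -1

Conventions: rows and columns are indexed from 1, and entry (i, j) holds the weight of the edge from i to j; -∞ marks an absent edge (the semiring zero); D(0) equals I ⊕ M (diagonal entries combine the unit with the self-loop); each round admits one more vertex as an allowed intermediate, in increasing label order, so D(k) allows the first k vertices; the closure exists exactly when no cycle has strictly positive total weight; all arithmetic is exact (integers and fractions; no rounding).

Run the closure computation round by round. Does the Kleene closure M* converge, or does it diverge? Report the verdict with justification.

D(0):
  [0, -∞, -∞, 5]
  [9, 0, 1, -12]
  [0, -2, 0, -∞]
  [-8, -1, -∞, 0]
D(1):
  [0, -∞, -∞, 5]
  [9, 0, 1, 14]
  [0, -2, 0, 5]
  [-8, -1, -∞, 0]
Detection: at round 2, diagonal entry (4, 4) turns strictly positive.
Key observation: the cycle 4->2->1->4 has total weight (-1) + 9 + 5, which is strictly positive.
Answer: DIVERGES — positive cycle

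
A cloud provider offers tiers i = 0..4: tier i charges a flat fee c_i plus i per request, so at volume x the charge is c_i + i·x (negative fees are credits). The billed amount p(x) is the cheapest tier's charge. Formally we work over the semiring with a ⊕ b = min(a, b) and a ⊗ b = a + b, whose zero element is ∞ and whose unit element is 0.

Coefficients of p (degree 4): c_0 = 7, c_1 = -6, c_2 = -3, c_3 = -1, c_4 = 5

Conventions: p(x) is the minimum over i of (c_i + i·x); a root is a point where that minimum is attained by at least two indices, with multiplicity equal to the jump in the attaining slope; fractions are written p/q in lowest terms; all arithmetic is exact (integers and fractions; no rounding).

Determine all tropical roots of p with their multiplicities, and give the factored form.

hull edge (i=0, c=7) to (i=1, c=-6): slope -13, span 1
hull edge (i=1, c=-6) to (i=3, c=-1): slope 5/2, span 2
hull edge (i=3, c=-1) to (i=4, c=5): slope 6, span 1
Factored form: p(x) = 5 ⊗ (x ⊕ (-6)) ⊗ (x ⊕ (-5/2)) ⊗ (x ⊕ (-5/2)) ⊗ (x ⊕ 13)
Answer: roots = -6 (mult 1), -5/2 (mult 2), 13 (mult 1)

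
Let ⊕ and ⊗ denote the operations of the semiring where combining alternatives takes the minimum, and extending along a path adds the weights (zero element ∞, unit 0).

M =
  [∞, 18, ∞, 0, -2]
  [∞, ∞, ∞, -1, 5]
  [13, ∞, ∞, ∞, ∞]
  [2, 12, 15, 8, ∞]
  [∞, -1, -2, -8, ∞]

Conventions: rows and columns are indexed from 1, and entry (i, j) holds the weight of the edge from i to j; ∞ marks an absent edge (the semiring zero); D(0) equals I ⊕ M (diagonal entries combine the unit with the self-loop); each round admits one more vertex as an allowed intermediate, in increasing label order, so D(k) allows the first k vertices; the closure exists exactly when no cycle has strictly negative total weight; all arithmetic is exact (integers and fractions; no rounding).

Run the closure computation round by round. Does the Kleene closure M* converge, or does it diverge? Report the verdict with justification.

D(0):
  [0, 18, ∞, 0, -2]
  [∞, 0, ∞, -1, 5]
  [13, ∞, 0, ∞, ∞]
  [2, 12, 15, 0, ∞]
  [∞, -1, -2, -8, 0]
D(1):
  [0, 18, ∞, 0, -2]
  [∞, 0, ∞, -1, 5]
  [13, 31, 0, 13, 11]
  [2, 12, 15, 0, 0]
  [∞, -1, -2, -8, 0]
D(2):
  [0, 18, ∞, 0, -2]
  [∞, 0, ∞, -1, 5]
  [13, 31, 0, 13, 11]
  [2, 12, 15, 0, 0]
  [∞, -1, -2, -8, 0]
D(3):
  [0, 18, ∞, 0, -2]
  [∞, 0, ∞, -1, 5]
  [13, 31, 0, 13, 11]
  [2, 12, 15, 0, 0]
  [11, -1, -2, -8, 0]
Detection: at round 4, diagonal entry (5, 5) turns strictly negative.
Key observation: the cycle 5->2->4->1->5 has total weight (-1) + (-1) + 2 + (-2), which is strictly negative.
Answer: DIVERGES — negative cycle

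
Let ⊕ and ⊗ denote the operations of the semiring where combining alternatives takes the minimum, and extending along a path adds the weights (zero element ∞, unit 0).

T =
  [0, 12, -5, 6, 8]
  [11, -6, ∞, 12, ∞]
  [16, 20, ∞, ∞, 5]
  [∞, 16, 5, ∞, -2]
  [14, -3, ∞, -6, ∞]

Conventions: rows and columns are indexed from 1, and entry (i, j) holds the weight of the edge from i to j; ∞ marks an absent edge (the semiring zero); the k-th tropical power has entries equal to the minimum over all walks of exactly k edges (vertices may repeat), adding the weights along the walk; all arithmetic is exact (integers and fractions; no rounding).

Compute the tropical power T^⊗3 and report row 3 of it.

T^⊗2:
  [0, 5, -5, 2, 0]
  [5, -12, 6, 6, 10]
  [16, 2, 11, -1, 24]
  [12, -5, ∞, -8, 10]
  [8, -9, -1, 9, -8]
T^⊗3:
  [0, -3, -5, -6, 0]
  [-1, -18, 0, 0, 4]
  [13, -4, 4, 14, -3]
  [6, -11, -3, 4, -10]
  [2, -15, 3, -14, 4]
Answer: row 3 of T^⊗3 = [13, -4, 4, 14, -3]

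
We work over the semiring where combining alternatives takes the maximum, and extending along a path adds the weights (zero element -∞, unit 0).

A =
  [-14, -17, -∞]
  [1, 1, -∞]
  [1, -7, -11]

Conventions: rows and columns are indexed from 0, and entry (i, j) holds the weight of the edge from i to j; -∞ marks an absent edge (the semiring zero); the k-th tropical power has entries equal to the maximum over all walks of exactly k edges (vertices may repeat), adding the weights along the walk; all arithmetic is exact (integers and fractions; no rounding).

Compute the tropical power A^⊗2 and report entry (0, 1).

A^⊗2:
  [-16, -16, -∞]
  [2, 2, -∞]
  [-6, -6, -22]
Key observation: the optimum is the walk 0->1->1, with weight (-17) + 1 = -16.
Optimal value attained by: walk 0->1->1.
Answer: (A^⊗2)[0][1] = -16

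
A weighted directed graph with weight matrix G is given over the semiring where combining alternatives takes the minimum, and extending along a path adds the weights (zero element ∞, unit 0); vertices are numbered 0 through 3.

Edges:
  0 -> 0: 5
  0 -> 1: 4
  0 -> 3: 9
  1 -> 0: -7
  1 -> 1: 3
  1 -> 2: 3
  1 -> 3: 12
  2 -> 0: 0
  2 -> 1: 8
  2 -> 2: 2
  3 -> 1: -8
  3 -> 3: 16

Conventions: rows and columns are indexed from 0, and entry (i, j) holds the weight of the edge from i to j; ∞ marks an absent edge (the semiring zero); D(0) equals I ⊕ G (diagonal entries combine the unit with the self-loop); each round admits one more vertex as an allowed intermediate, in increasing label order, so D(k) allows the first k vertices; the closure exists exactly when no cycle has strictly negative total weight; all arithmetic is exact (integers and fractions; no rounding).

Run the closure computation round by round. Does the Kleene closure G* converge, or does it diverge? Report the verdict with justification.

D(0):
  [0, 4, ∞, 9]
  [-7, 0, 3, 12]
  [0, 8, 0, ∞]
  [∞, -8, ∞, 0]
Detection: at round 1, diagonal entry (1, 1) turns strictly negative.
Key observation: the cycle 1->0->1 has total weight (-7) + 4, which is strictly negative.
Answer: DIVERGES — negative cycle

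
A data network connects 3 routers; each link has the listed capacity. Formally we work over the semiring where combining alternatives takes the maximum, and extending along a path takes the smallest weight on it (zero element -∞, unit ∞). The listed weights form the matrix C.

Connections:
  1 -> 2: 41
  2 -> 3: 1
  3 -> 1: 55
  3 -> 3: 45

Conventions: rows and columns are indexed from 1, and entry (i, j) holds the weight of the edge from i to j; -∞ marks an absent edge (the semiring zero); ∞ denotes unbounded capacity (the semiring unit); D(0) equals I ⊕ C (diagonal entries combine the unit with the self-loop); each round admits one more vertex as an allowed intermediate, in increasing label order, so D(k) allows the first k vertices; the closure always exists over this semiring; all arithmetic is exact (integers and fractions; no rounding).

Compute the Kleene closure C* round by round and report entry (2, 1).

D(0):
  [∞, 41, -∞]
  [-∞, ∞, 1]
  [55, -∞, ∞]
D(1):
  [∞, 41, -∞]
  [-∞, ∞, 1]
  [55, 41, ∞]
D(2):
  [∞, 41, 1]
  [-∞, ∞, 1]
  [55, 41, ∞]
D(3):
  [∞, 41, 1]
  [1, ∞, 1]
  [55, 41, ∞]
Answer: C*[2][1] = 1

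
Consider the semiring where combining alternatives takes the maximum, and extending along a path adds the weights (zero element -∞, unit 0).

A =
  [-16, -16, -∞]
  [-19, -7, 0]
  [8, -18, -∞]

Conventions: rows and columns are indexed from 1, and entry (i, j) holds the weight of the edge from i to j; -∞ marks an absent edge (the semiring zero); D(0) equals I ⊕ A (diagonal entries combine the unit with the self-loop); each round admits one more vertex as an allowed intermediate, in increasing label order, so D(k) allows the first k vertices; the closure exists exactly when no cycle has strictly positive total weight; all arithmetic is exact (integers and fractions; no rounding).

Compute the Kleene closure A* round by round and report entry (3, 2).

D(0):
  [0, -16, -∞]
  [-19, 0, 0]
  [8, -18, 0]
D(1):
  [0, -16, -∞]
  [-19, 0, 0]
  [8, -8, 0]
D(2):
  [0, -16, -16]
  [-19, 0, 0]
  [8, -8, 0]
D(3):
  [0, -16, -16]
  [8, 0, 0]
  [8, -8, 0]
Answer: A*[3][2] = -8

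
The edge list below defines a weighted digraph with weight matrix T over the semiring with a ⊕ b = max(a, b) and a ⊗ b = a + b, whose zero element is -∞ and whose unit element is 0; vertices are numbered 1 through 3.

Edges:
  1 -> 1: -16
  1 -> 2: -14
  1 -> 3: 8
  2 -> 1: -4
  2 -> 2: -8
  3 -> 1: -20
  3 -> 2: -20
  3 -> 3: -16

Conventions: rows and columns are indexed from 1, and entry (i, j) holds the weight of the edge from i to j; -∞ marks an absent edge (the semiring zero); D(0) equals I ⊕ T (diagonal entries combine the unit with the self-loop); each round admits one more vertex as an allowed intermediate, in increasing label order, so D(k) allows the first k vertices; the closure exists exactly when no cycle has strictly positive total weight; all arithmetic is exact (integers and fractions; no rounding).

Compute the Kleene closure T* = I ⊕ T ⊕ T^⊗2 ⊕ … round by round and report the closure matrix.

D(0):
  [0, -14, 8]
  [-4, 0, -∞]
  [-20, -20, 0]
D(1):
  [0, -14, 8]
  [-4, 0, 4]
  [-20, -20, 0]
D(2):
  [0, -14, 8]
  [-4, 0, 4]
  [-20, -20, 0]
D(3):
  [0, -12, 8]
  [-4, 0, 4]
  [-20, -20, 0]
Answer: T* = [[0, -12, 8], [-4, 0, 4], [-20, -20, 0]]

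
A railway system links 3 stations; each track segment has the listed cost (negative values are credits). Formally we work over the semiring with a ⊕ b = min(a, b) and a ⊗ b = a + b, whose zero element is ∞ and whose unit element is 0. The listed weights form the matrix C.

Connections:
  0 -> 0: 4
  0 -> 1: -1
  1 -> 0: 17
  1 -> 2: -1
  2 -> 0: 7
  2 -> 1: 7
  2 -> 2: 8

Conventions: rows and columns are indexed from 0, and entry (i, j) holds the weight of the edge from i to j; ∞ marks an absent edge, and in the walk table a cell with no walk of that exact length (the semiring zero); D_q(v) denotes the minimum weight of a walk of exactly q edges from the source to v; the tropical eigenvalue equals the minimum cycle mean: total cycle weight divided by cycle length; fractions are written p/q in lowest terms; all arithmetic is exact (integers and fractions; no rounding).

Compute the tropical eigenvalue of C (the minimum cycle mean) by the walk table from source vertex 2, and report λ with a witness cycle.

q=0: [∞, ∞, 0]
q=1: [7, 7, 8]
q=2: [11, 6, 6]
q=3: [13, 10, 5]
Optimal cycle mean attained by: cycle 0->1->2->0, total (-1) + (-1) + 7, length 3.
Answer: λ = 5/3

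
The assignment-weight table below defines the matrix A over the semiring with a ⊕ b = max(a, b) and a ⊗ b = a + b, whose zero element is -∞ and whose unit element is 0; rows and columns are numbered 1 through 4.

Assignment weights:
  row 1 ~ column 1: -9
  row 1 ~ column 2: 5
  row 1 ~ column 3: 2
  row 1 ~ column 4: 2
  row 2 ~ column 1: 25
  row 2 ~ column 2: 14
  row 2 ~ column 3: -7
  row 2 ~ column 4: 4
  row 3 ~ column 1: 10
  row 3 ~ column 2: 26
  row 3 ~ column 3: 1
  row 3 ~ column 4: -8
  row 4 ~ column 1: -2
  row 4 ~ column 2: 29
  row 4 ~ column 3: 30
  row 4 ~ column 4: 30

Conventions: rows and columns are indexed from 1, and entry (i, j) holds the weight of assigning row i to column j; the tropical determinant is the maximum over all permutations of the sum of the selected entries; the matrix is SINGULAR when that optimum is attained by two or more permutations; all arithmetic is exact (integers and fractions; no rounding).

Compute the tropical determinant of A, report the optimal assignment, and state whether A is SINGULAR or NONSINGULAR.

σ = (1, 2, 3, 4): (-9) + 14 + 1 + 30 = 36
σ = (1, 2, 4, 3): (-9) + 14 + (-8) + 30 = 27
σ = (1, 3, 2, 4): (-9) + (-7) + 26 + 30 = 40
σ = (1, 3, 4, 2): (-9) + (-7) + (-8) + 29 = 5
σ = (1, 4, 2, 3): (-9) + 4 + 26 + 30 = 51
σ = (1, 4, 3, 2): (-9) + 4 + 1 + 29 = 25
σ = (2, 1, 3, 4): 5 + 25 + 1 + 30 = 61
σ = (2, 1, 4, 3): 5 + 25 + (-8) + 30 = 52
σ = (2, 3, 1, 4): 5 + (-7) + 10 + 30 = 38
σ = (2, 3, 4, 1): 5 + (-7) + (-8) + (-2) = -12
σ = (2, 4, 1, 3): 5 + 4 + 10 + 30 = 49
σ = (2, 4, 3, 1): 5 + 4 + 1 + (-2) = 8
σ = (3, 1, 2, 4): 2 + 25 + 26 + 30 = 83
σ = (3, 1, 4, 2): 2 + 25 + (-8) + 29 = 48
σ = (3, 2, 1, 4): 2 + 14 + 10 + 30 = 56
σ = (3, 2, 4, 1): 2 + 14 + (-8) + (-2) = 6
σ = (3, 4, 1, 2): 2 + 4 + 10 + 29 = 45
σ = (3, 4, 2, 1): 2 + 4 + 26 + (-2) = 30
σ = (4, 1, 2, 3): 2 + 25 + 26 + 30 = 83
σ = (4, 1, 3, 2): 2 + 25 + 1 + 29 = 57
σ = (4, 2, 1, 3): 2 + 14 + 10 + 30 = 56
σ = (4, 2, 3, 1): 2 + 14 + 1 + (-2) = 15
σ = (4, 3, 1, 2): 2 + (-7) + 10 + 29 = 34
σ = (4, 3, 2, 1): 2 + (-7) + 26 + (-2) = 19
Optimal value attained by: σ = (3, 1, 2, 4).
Answer: det⊕(A) = 83; verdict: SINGULAR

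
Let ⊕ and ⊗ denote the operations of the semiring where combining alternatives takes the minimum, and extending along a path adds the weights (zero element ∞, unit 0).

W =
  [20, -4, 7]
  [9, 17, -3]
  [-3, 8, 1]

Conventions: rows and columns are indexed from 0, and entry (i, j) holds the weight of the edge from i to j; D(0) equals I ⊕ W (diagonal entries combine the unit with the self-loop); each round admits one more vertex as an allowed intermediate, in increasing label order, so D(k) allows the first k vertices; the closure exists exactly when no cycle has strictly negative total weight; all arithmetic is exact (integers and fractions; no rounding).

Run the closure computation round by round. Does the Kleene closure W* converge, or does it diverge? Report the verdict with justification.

D(0):
  [0, -4, 7]
  [9, 0, -3]
  [-3, 8, 0]
D(1):
  [0, -4, 7]
  [9, 0, -3]
  [-3, -7, 0]
Detection: at round 2, diagonal entry (2, 2) turns strictly negative.
Key observation: the cycle 2->0->1->2 has total weight (-3) + (-4) + (-3), which is strictly negative.
Answer: DIVERGES — negative cycle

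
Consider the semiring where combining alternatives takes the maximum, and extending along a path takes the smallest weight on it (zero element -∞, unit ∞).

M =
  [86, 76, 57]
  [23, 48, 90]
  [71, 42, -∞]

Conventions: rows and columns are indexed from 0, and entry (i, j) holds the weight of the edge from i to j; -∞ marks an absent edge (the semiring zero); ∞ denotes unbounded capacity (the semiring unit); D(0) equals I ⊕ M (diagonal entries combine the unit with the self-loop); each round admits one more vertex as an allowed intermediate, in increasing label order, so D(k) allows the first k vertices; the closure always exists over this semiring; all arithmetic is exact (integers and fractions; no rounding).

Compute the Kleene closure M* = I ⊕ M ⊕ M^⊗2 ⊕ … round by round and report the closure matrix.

D(0):
  [∞, 76, 57]
  [23, ∞, 90]
  [71, 42, ∞]
D(1):
  [∞, 76, 57]
  [23, ∞, 90]
  [71, 71, ∞]
D(2):
  [∞, 76, 76]
  [23, ∞, 90]
  [71, 71, ∞]
D(3):
  [∞, 76, 76]
  [71, ∞, 90]
  [71, 71, ∞]
Answer: M* = [[∞, 76, 76], [71, ∞, 90], [71, 71, ∞]]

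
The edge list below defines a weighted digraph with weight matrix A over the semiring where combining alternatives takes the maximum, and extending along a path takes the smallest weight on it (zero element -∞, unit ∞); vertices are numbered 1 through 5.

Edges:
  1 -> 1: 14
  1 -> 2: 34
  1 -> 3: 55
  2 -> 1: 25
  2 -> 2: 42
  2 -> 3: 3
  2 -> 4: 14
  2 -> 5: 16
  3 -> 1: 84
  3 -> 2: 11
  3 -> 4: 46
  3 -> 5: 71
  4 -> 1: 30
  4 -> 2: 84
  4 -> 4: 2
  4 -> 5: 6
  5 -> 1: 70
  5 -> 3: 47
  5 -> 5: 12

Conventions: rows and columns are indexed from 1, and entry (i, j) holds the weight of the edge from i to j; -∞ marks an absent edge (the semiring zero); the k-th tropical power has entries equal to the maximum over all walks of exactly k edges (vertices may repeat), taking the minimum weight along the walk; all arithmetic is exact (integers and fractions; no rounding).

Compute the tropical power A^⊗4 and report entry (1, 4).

A^⊗2:
  [55, 34, 14, 46, 55]
  [25, 42, 25, 14, 16]
  [70, 46, 55, 11, 12]
  [25, 42, 30, 14, 16]
  [47, 34, 55, 46, 47]
A^⊗3:
  [55, 46, 55, 14, 16]
  [25, 42, 25, 25, 25]
  [55, 42, 55, 46, 55]
  [30, 42, 25, 30, 30]
  [55, 46, 47, 46, 55]
A^⊗4:
  [55, 42, 55, 46, 55]
  [25, 42, 25, 25, 25]
  [55, 46, 55, 46, 55]
  [30, 42, 30, 25, 25]
  [55, 46, 55, 46, 47]
Key observation: the optimum is the walk 1->3->1->3->4, with weight 55 min 84 min 55 min 46 = 46.
Optimal value attained by: walk 1->3->1->3->4.
Answer: (A^⊗4)[1][4] = 46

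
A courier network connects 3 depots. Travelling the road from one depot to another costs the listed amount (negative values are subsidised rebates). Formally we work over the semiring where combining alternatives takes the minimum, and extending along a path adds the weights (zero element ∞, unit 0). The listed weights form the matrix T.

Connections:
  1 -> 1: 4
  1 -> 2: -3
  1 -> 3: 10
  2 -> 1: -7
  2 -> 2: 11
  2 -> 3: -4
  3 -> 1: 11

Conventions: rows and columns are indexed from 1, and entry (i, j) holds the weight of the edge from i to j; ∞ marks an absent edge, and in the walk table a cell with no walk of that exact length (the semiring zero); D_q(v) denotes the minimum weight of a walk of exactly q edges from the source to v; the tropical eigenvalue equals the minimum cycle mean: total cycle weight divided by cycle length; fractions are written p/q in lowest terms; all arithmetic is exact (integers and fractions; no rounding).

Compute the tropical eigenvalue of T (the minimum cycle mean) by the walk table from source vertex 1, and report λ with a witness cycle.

q=0: [0, ∞, ∞]
q=1: [4, -3, 10]
q=2: [-10, 1, -7]
q=3: [-6, -13, -3]
Optimal cycle mean attained by: cycle 1->2->1, total (-3) + (-7), length 2.
Answer: λ = -5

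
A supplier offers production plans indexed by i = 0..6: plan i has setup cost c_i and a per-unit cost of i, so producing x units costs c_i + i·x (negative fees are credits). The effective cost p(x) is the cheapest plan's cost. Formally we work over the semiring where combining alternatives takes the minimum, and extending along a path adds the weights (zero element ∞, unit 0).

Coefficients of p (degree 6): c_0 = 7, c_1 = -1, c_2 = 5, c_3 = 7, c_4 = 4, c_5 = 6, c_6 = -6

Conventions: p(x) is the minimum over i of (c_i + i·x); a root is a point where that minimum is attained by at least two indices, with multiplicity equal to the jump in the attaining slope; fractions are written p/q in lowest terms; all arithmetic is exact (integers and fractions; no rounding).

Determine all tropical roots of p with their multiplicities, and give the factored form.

hull edge (i=0, c=7) to (i=1, c=-1): slope -8, span 1
hull edge (i=1, c=-1) to (i=6, c=-6): slope -1, span 5
Factored form: p(x) = -6 ⊗ (x ⊕ 1) ⊗ (x ⊕ 1) ⊗ (x ⊕ 1) ⊗ (x ⊕ 1) ⊗ (x ⊕ 1) ⊗ (x ⊕ 8)
Answer: roots = 1 (mult 5), 8 (mult 1)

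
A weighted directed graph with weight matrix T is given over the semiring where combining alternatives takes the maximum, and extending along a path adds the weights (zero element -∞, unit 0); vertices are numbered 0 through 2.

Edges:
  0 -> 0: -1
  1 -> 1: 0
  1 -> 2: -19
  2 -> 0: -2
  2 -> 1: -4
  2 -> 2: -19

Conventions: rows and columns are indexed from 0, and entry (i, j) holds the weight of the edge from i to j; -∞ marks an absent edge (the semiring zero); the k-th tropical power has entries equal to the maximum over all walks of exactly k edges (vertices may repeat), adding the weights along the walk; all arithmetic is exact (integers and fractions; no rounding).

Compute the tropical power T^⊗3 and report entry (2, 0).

T^⊗2:
  [-2, -∞, -∞]
  [-21, 0, -19]
  [-3, -4, -23]
T^⊗3:
  [-3, -∞, -∞]
  [-21, 0, -19]
  [-4, -4, -23]
Key observation: the optimum is the walk 2->0->0->0, with weight (-2) + (-1) + (-1) = -4.
Optimal value attained by: walk 2->0->0->0.
Answer: (T^⊗3)[2][0] = -4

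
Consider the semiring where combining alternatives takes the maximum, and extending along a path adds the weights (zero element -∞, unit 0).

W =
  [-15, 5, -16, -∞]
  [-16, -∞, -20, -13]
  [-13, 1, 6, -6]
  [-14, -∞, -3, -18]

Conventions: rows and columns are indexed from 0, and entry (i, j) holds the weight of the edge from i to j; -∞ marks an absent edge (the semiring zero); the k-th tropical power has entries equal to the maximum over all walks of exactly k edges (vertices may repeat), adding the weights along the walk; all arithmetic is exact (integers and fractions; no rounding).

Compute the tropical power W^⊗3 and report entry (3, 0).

W^⊗2:
  [-11, -10, -10, -8]
  [-27, -11, -14, -26]
  [-7, 7, 12, 0]
  [-16, -2, 3, -9]
W^⊗3:
  [-22, -6, -4, -16]
  [-27, -13, -8, -20]
  [-1, 13, 18, 6]
  [-10, 4, 9, -3]
Key observation: the optimum is the walk 3->2->2->0, with weight (-3) + 6 + (-13) = -10.
Optimal value attained by: walk 3->2->2->0.
Answer: (W^⊗3)[3][0] = -10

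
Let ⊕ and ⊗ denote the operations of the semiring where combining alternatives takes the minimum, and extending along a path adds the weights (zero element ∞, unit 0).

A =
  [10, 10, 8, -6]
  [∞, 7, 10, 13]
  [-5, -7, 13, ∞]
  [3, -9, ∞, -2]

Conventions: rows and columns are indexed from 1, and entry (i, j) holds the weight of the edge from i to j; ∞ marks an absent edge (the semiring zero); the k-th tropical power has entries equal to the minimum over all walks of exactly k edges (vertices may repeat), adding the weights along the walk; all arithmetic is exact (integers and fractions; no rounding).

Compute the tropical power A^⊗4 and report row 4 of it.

A^⊗2:
  [-3, -15, 18, -8]
  [5, 3, 17, 11]
  [5, 0, 3, -11]
  [1, -11, 1, -4]
A^⊗3:
  [-5, -17, -5, -10]
  [12, 2, 13, -1]
  [-8, -20, 10, -13]
  [-4, -13, -1, -6]
A^⊗4:
  [-10, -19, -7, -12]
  [2, -10, 12, -3]
  [-10, -22, -10, -15]
  [-6, -15, -3, -10]
Answer: row 4 of A^⊗4 = [-6, -15, -3, -10]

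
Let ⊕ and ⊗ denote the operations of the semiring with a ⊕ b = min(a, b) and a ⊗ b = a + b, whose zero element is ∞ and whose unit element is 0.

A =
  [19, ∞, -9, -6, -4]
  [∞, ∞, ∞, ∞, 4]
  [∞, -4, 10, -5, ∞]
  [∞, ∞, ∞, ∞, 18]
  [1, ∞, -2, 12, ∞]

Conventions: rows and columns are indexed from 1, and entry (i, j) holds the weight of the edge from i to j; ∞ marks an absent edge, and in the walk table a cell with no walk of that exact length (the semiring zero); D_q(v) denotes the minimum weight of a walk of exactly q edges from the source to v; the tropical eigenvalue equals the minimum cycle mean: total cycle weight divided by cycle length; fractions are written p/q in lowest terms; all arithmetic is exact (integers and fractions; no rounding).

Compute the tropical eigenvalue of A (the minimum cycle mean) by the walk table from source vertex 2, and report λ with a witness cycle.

q=0: [∞, 0, ∞, ∞, ∞]
q=1: [∞, ∞, ∞, ∞, 4]
q=2: [5, ∞, 2, 16, ∞]
q=3: [24, -2, -4, -3, 1]
q=4: [2, -8, -1, -9, 2]
q=5: [3, -5, -7, -6, -4]
Optimal cycle mean attained by: cycle 1->3->2->5->1, total (-9) + (-4) + 4 + 1, length 4.
Answer: λ = -2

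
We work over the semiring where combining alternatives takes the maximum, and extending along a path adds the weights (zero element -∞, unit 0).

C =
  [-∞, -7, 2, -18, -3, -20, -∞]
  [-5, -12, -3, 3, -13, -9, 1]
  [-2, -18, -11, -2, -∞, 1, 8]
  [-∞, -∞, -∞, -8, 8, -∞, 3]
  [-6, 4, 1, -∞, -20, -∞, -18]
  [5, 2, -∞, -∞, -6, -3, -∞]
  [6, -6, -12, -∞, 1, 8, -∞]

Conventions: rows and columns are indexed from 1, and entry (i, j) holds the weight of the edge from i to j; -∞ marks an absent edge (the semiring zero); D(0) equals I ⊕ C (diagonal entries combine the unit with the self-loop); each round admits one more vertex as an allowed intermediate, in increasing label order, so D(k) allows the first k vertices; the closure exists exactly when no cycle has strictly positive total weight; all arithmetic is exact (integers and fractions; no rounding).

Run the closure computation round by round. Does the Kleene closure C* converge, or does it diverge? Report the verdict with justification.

D(0):
  [0, -7, 2, -18, -3, -20, -∞]
  [-5, 0, -3, 3, -13, -9, 1]
  [-2, -18, 0, -2, -∞, 1, 8]
  [-∞, -∞, -∞, 0, 8, -∞, 3]
  [-6, 4, 1, -∞, 0, -∞, -18]
  [5, 2, -∞, -∞, -6, 0, -∞]
  [6, -6, -12, -∞, 1, 8, 0]
D(1):
  [0, -7, 2, -18, -3, -20, -∞]
  [-5, 0, -3, 3, -8, -9, 1]
  [-2, -9, 0, -2, -5, 1, 8]
  [-∞, -∞, -∞, 0, 8, -∞, 3]
  [-6, 4, 1, -24, 0, -26, -18]
  [5, 2, 7, -13, 2, 0, -∞]
  [6, -1, 8, -12, 3, 8, 0]
D(2):
  [0, -7, 2, -4, -3, -16, -6]
  [-5, 0, -3, 3, -8, -9, 1]
  [-2, -9, 0, -2, -5, 1, 8]
  [-∞, -∞, -∞, 0, 8, -∞, 3]
  [-1, 4, 1, 7, 0, -5, 5]
  [5, 2, 7, 5, 2, 0, 3]
  [6, -1, 8, 2, 3, 8, 0]
Detection: at round 3, diagonal entry (6, 6) turns strictly positive.
Key observation: the cycle 6->1->3->6 has total weight 5 + 2 + 1, which is strictly positive.
Answer: DIVERGES — positive cycle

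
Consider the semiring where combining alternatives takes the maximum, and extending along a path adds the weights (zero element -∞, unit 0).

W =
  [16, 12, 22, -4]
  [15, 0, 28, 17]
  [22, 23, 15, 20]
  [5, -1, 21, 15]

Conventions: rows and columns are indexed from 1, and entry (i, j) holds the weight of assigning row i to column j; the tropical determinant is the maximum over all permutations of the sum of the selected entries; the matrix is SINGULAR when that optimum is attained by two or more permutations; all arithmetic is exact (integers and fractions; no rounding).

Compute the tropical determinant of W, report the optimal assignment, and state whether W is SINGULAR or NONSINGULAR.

σ = (1, 2, 3, 4): 16 + 0 + 15 + 15 = 46
σ = (1, 2, 4, 3): 16 + 0 + 20 + 21 = 57
σ = (1, 3, 2, 4): 16 + 28 + 23 + 15 = 82
σ = (1, 3, 4, 2): 16 + 28 + 20 + (-1) = 63
σ = (1, 4, 2, 3): 16 + 17 + 23 + 21 = 77
σ = (1, 4, 3, 2): 16 + 17 + 15 + (-1) = 47
σ = (2, 1, 3, 4): 12 + 15 + 15 + 15 = 57
σ = (2, 1, 4, 3): 12 + 15 + 20 + 21 = 68
σ = (2, 3, 1, 4): 12 + 28 + 22 + 15 = 77
σ = (2, 3, 4, 1): 12 + 28 + 20 + 5 = 65
σ = (2, 4, 1, 3): 12 + 17 + 22 + 21 = 72
σ = (2, 4, 3, 1): 12 + 17 + 15 + 5 = 49
σ = (3, 1, 2, 4): 22 + 15 + 23 + 15 = 75
σ = (3, 1, 4, 2): 22 + 15 + 20 + (-1) = 56
σ = (3, 2, 1, 4): 22 + 0 + 22 + 15 = 59
σ = (3, 2, 4, 1): 22 + 0 + 20 + 5 = 47
σ = (3, 4, 1, 2): 22 + 17 + 22 + (-1) = 60
σ = (3, 4, 2, 1): 22 + 17 + 23 + 5 = 67
σ = (4, 1, 2, 3): (-4) + 15 + 23 + 21 = 55
σ = (4, 1, 3, 2): (-4) + 15 + 15 + (-1) = 25
σ = (4, 2, 1, 3): (-4) + 0 + 22 + 21 = 39
σ = (4, 2, 3, 1): (-4) + 0 + 15 + 5 = 16
σ = (4, 3, 1, 2): (-4) + 28 + 22 + (-1) = 45
σ = (4, 3, 2, 1): (-4) + 28 + 23 + 5 = 52
Optimal value attained by: σ = (1, 3, 2, 4).
Answer: det⊕(W) = 82; verdict: NONSINGULAR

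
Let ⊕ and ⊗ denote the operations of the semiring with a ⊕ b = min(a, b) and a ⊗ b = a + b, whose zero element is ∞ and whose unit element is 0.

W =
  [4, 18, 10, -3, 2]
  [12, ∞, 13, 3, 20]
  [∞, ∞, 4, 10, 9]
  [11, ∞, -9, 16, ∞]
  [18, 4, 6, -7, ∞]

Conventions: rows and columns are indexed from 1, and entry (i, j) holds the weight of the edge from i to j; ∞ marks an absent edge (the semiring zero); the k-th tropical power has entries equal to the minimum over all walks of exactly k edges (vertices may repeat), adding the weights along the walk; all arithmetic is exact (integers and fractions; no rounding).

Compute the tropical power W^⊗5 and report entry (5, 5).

W^⊗2:
  [8, 6, -12, -5, 6]
  [14, 24, -6, 9, 14]
  [21, 13, 1, 2, 13]
  [15, 29, -5, 1, 0]
  [4, 36, -16, 7, 15]
W^⊗3:
  [6, 10, -14, -2, -3]
  [18, 18, -2, 4, 3]
  [13, 17, -7, 6, 10]
  [12, 4, -8, -7, 4]
  [8, 19, -12, -6, -7]
W^⊗4:
  [9, 1, -11, -10, -5]
  [15, 7, -5, -4, 7]
  [17, 14, -3, 3, 2]
  [4, 8, -16, -3, 1]
  [5, -3, -15, -14, -3]
W^⊗5:
  [1, -1, -19, -12, -2]
  [7, 11, -13, 0, 4]
  [14, 6, -6, -5, 6]
  [8, 5, -12, -6, -7]
  [-3, 1, -23, -10, -6]
Key observation: the optimum is the walk 5->4->3->4->3->5, with weight (-7) + (-9) + 10 + (-9) + 9 = -6.
Optimal value attained by: walk 5->4->3->4->3->5.
Answer: (W^⊗5)[5][5] = -6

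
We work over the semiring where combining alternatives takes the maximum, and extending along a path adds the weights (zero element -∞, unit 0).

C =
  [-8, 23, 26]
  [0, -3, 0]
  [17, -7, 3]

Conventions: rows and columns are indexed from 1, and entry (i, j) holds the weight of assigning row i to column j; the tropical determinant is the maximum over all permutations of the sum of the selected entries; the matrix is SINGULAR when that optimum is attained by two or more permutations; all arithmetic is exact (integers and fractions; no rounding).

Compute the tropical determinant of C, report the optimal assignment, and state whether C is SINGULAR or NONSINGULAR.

σ = (1, 2, 3): (-8) + (-3) + 3 = -8
σ = (1, 3, 2): (-8) + 0 + (-7) = -15
σ = (2, 1, 3): 23 + 0 + 3 = 26
σ = (2, 3, 1): 23 + 0 + 17 = 40
σ = (3, 1, 2): 26 + 0 + (-7) = 19
σ = (3, 2, 1): 26 + (-3) + 17 = 40
Optimal value attained by: σ = (2, 3, 1).
Answer: det⊕(C) = 40; verdict: SINGULAR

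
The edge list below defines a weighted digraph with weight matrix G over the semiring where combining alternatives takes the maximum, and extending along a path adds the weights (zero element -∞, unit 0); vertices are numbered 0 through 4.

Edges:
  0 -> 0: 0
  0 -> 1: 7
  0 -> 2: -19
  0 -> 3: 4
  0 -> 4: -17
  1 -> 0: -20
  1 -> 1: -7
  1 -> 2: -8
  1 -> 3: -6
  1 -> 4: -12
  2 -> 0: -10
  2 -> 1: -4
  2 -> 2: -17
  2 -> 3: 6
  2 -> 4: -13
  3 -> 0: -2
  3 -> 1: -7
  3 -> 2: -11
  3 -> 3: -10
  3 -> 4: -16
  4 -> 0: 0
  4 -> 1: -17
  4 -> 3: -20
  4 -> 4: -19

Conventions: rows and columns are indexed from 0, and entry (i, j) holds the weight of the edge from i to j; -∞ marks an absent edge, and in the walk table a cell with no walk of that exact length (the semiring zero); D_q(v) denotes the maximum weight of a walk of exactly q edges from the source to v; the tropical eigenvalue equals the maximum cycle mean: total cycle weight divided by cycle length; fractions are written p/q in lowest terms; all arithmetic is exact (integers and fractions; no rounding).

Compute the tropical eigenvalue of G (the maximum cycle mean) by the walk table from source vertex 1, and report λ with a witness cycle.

q=0: [-∞, 0, -∞, -∞, -∞]
q=1: [-20, -7, -8, -6, -12]
q=2: [-8, -12, -15, -2, -19]
q=3: [-4, -1, -13, -4, -18]
q=4: [-4, 3, -9, 0, -13]
q=5: [-2, 3, -5, 0, -9]
Optimal cycle mean attained by: cycle 0->3->0, total 4 + (-2), length 2.
Answer: λ = 1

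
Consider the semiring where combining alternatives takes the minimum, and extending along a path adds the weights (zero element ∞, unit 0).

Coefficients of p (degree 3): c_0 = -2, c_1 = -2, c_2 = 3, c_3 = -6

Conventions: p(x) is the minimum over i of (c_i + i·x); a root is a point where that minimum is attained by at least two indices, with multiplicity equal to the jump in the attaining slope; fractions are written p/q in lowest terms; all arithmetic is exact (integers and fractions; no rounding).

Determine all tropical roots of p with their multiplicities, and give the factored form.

hull edge (i=0, c=-2) to (i=3, c=-6): slope -4/3, span 3
Factored form: p(x) = -6 ⊗ (x ⊕ 4/3) ⊗ (x ⊕ 4/3) ⊗ (x ⊕ 4/3)
Answer: roots = 4/3 (mult 3)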